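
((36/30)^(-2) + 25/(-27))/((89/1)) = -25/9612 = -0.00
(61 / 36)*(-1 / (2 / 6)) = -61 / 12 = -5.08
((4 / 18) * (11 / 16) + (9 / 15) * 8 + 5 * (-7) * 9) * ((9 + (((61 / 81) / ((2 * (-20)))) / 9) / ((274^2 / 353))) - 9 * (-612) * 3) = -5126010.72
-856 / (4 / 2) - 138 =-566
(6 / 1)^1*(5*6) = 180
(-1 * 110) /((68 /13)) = -21.03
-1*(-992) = 992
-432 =-432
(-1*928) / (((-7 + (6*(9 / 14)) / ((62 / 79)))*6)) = 201376 / 2715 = 74.17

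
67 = 67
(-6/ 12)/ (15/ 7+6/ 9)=-21/ 118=-0.18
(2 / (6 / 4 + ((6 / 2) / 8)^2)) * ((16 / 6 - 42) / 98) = -7552 / 15435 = -0.49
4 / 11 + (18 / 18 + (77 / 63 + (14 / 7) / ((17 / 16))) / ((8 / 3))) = 11345 / 4488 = 2.53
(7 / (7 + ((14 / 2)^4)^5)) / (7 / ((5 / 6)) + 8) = 5 / 934709405200597808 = 0.00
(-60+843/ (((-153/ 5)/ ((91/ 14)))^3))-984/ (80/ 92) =-57289943501/ 47754360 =-1199.68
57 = 57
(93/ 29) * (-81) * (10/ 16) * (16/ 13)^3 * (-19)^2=-109266.51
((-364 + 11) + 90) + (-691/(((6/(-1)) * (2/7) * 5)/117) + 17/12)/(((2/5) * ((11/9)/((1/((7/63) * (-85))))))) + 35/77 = -2305.64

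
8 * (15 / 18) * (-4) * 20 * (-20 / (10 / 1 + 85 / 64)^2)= 1048576 / 12615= 83.12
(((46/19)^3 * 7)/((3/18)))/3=1362704/6859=198.67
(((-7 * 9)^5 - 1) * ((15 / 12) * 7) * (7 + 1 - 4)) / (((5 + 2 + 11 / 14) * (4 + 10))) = -318672284.77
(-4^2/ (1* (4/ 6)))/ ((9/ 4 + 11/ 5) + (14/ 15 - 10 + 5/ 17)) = 24480/ 4409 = 5.55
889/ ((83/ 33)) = 29337/ 83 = 353.46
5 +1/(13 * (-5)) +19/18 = 7067/1170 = 6.04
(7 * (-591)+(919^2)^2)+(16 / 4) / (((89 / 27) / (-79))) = 63482211785444 / 89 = 713283278488.13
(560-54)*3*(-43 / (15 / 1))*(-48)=208876.80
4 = 4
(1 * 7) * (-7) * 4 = -196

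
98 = 98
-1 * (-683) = 683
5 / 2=2.50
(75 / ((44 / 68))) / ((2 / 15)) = 19125 / 22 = 869.32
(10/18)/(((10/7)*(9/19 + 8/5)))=665/3546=0.19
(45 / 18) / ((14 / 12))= 15 / 7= 2.14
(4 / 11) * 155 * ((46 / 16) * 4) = 7130 / 11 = 648.18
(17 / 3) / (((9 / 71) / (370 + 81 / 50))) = 22427267 / 1350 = 16612.79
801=801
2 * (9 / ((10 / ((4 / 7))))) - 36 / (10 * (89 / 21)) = 558 / 3115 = 0.18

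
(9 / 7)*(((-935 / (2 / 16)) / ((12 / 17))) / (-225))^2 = 40424164 / 14175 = 2851.79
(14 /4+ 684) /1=1375 /2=687.50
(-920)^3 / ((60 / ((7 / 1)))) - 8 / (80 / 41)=-90846937.43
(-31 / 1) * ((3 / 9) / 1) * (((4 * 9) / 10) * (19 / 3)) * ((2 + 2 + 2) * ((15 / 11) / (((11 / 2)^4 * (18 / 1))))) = -18848 / 161051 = -0.12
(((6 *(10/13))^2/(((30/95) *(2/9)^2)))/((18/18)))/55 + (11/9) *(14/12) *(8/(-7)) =1164794/50193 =23.21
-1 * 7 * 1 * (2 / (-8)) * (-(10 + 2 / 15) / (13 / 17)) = -4522 / 195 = -23.19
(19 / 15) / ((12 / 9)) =19 / 20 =0.95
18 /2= 9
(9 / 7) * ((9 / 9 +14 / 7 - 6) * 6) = -162 / 7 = -23.14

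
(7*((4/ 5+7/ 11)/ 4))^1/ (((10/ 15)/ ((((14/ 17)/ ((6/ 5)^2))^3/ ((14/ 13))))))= 1100815625/ 1680953472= 0.65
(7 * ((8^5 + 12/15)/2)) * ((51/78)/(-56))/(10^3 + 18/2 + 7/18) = -6267033/4723940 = -1.33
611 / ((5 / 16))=9776 / 5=1955.20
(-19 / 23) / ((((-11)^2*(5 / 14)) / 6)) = -1596 / 13915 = -0.11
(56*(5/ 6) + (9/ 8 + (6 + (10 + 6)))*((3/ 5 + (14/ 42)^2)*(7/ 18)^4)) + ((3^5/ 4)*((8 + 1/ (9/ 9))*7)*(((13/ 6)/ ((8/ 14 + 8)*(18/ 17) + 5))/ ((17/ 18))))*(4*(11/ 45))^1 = 1299570776063/ 1978141500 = 656.97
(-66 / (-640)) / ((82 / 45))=297 / 5248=0.06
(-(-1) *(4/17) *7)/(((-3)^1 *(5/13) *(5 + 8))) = -28/255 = -0.11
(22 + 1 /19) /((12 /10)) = 2095 /114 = 18.38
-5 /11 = -0.45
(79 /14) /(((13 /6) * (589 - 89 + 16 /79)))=6241 /1198652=0.01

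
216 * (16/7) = 3456/7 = 493.71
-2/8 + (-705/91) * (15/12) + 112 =9288/91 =102.07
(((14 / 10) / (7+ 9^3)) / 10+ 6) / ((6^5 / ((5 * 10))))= 220807 / 5723136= 0.04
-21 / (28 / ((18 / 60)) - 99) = 63 / 17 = 3.71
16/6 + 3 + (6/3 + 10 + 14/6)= 20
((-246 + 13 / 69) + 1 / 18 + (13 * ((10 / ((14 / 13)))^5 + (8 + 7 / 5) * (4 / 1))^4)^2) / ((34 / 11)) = 991895218854426276162467236299903241964156484352012105878586784846706318863803660021 / 35007483550998233565350172273326967998437500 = 28333805182239170709985620000000000000000.00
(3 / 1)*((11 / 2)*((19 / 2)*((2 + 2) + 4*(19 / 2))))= 6583.50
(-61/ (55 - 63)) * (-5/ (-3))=305/ 24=12.71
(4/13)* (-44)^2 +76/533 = 317580/533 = 595.83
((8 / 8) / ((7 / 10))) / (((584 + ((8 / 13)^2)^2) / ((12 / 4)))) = 28561 / 3892868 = 0.01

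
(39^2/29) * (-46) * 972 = -68006952/29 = -2345067.31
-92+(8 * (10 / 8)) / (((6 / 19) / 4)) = 104 / 3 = 34.67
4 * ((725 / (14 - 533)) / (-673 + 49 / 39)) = 18850 / 2266127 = 0.01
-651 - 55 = -706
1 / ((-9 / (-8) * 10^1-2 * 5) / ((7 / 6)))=0.93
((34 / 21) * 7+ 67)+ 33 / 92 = 21719 / 276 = 78.69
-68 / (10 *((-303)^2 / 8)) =-272 / 459045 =-0.00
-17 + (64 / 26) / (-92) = -5091 / 299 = -17.03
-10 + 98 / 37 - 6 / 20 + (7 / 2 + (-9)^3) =-733.15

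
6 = 6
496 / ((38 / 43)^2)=229276 / 361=635.11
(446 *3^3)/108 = 223/2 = 111.50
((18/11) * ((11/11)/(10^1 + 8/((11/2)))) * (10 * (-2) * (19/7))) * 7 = -380/7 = -54.29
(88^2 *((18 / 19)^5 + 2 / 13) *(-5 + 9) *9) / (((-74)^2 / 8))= 16457501592576 / 44067133903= 373.46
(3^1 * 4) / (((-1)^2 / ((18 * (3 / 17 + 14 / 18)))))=3504 / 17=206.12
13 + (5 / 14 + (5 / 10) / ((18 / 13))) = 13.72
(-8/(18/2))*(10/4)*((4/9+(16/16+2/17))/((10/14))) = -6692/1377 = -4.86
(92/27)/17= 92/459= 0.20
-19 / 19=-1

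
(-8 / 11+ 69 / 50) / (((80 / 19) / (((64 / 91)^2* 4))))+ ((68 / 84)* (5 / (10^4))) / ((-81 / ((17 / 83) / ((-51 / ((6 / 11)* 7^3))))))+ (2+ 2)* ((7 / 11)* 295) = 1380144484017977 / 1837214379000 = 751.22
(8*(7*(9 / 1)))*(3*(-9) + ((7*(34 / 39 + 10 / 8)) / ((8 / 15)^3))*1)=118929951 / 3328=35736.16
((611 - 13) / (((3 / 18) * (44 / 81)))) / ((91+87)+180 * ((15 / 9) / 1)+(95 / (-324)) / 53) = 1247666004 / 90289331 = 13.82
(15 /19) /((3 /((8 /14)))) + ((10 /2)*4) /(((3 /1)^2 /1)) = 2.37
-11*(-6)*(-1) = -66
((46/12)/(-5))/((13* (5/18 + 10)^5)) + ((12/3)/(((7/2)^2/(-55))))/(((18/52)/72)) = -2578208321614923856/690189072015625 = -3735.51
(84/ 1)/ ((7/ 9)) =108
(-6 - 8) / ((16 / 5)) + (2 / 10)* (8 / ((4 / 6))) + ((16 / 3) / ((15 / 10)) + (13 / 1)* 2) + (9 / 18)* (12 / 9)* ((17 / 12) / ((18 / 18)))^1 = 1141 / 40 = 28.52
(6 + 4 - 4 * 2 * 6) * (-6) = 228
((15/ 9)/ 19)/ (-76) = -5/ 4332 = -0.00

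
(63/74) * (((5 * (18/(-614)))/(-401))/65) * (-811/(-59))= 459837/6987307106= 0.00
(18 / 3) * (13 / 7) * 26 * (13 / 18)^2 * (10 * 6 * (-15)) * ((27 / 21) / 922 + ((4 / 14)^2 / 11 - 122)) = 28858270028250 / 1739353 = 16591381.98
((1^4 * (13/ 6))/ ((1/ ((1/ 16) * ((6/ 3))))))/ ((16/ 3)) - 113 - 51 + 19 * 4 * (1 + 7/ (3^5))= -5334953/ 62208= -85.76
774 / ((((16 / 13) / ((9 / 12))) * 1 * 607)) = 0.78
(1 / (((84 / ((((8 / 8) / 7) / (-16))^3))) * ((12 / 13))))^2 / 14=169 / 28077422419183140864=0.00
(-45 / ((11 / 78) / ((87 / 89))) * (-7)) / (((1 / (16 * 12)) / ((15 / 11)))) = 6156259200 / 10769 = 571664.89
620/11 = 56.36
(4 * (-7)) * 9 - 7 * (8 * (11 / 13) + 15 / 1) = -5257 / 13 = -404.38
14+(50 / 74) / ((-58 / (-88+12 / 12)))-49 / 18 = 4093 / 333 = 12.29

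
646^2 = 417316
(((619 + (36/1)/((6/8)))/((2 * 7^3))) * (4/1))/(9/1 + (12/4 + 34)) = 29/343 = 0.08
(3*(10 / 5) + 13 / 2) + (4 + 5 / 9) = 307 / 18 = 17.06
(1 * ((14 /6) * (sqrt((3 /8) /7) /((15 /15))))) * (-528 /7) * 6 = -264 * sqrt(42) /7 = -244.42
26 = 26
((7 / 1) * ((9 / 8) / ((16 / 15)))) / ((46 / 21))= 19845 / 5888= 3.37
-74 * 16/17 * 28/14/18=-1184/153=-7.74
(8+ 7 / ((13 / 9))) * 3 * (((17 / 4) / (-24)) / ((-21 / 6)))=2839 / 1456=1.95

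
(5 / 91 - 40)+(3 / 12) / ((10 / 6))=-39.80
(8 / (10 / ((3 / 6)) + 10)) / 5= 4 / 75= 0.05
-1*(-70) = 70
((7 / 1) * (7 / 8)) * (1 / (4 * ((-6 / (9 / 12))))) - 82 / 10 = -10741 / 1280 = -8.39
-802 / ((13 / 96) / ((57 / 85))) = -4388544 / 1105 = -3971.53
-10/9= -1.11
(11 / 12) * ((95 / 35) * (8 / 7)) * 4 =11.37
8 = 8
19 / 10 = 1.90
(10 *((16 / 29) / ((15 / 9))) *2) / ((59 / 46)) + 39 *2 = 142290 / 1711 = 83.16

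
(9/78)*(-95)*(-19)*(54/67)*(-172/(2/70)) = -880154100/871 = -1010509.87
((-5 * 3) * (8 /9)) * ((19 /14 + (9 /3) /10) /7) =-464 /147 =-3.16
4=4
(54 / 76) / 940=27 / 35720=0.00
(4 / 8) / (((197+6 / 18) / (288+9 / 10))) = 0.73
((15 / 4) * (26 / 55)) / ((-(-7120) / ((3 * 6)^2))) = 3159 / 39160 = 0.08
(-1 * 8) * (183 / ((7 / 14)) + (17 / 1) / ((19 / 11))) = -57128 / 19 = -3006.74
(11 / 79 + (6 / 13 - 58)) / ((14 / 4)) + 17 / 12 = -1292563 / 86268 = -14.98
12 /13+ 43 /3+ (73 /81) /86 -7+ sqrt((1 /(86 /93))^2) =423281 /45279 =9.35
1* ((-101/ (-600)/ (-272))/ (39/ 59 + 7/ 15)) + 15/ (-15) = -10864199/ 10858240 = -1.00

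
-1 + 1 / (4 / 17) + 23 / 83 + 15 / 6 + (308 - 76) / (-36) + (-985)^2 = 2899031053 / 2988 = 970224.58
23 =23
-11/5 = -2.20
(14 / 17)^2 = 196 / 289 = 0.68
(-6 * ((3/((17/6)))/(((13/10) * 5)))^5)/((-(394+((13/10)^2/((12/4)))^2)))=32651735040000/18708964815147709661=0.00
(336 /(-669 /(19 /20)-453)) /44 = -76 /11517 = -0.01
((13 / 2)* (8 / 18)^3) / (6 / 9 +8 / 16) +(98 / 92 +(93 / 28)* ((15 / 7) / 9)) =2568989 / 1095444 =2.35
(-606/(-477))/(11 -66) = -202/8745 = -0.02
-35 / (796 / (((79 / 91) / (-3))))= 395 / 31044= 0.01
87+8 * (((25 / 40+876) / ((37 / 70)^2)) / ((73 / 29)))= 1005241819 / 99937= 10058.76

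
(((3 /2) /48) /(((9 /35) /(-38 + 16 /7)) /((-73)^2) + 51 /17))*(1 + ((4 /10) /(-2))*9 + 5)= 4662875 /106579952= 0.04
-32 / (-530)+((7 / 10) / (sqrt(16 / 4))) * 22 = 4113 / 530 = 7.76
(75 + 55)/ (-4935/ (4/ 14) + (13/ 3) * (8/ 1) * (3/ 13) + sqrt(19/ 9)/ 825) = -54993043462500/ 7303287683525549 - 1287000 * sqrt(19)/ 7303287683525549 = -0.01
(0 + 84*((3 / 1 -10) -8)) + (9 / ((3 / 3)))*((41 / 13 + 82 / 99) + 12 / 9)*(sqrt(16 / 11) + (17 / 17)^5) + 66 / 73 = -12644309 / 10439 + 27364*sqrt(11) / 1573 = -1153.56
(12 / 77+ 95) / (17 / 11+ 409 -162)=7327 / 19138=0.38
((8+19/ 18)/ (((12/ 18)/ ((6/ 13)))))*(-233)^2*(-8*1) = -35396428/ 13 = -2722802.15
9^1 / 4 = 9 / 4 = 2.25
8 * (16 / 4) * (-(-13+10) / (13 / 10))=960 / 13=73.85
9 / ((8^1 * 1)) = 9 / 8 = 1.12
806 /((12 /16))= 3224 /3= 1074.67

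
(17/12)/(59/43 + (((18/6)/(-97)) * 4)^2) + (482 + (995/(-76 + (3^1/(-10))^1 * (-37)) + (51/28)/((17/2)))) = 120322462861/257151972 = 467.90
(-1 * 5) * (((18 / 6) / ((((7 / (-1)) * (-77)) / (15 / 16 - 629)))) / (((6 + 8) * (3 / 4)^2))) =2.22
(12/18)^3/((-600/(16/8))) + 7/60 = 937/8100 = 0.12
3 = 3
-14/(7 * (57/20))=-40/57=-0.70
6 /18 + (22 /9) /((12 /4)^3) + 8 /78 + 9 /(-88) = 117913 /277992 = 0.42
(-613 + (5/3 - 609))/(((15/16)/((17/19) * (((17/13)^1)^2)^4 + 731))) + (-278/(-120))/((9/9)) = -2682369426960123181/2789799065820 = -961491.98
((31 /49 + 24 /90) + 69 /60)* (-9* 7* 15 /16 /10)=-10845 /896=-12.10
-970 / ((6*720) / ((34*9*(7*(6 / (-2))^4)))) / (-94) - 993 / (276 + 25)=93063225 / 226352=411.14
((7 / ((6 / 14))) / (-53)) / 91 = -7 / 2067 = -0.00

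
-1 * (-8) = 8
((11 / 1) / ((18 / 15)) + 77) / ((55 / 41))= 1927 / 30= 64.23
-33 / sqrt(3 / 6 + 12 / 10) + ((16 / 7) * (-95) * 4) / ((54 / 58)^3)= -148285120 / 137781 - 33 * sqrt(170) / 17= -1101.55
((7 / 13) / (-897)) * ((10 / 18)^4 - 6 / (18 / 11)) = 164024 / 76507821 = 0.00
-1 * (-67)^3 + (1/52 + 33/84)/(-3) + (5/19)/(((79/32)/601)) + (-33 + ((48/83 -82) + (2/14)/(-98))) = 167050485879531/555515597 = 300712.50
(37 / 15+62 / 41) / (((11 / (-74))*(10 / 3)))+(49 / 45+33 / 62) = -40321397 / 6291450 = -6.41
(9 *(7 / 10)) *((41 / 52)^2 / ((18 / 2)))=11767 / 27040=0.44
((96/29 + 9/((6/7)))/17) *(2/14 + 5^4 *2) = 7009551/6902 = 1015.58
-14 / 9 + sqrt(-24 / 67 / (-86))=-1.49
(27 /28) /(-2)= -0.48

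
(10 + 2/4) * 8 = 84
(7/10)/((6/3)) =7/20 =0.35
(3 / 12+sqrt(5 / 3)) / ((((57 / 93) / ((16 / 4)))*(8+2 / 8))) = 124 / 627+496*sqrt(15) / 1881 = 1.22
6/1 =6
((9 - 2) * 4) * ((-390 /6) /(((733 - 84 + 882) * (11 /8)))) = -14560 /16841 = -0.86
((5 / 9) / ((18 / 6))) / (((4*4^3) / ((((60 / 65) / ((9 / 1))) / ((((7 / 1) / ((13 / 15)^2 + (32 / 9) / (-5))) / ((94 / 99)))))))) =47 / 116756640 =0.00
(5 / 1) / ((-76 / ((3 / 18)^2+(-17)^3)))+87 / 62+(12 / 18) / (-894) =4102467325 / 12637584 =324.62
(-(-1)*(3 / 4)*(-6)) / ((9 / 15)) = -15 / 2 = -7.50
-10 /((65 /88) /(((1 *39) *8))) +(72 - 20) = -4172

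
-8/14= -4/7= -0.57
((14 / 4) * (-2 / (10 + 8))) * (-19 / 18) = 133 / 324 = 0.41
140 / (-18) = -70 / 9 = -7.78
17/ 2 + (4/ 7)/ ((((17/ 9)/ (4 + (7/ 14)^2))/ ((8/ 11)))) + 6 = 2377/ 154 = 15.44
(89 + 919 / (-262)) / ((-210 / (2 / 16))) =-22399 / 440160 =-0.05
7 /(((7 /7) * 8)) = 7 /8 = 0.88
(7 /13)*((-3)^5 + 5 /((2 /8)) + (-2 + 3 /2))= -3129 /26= -120.35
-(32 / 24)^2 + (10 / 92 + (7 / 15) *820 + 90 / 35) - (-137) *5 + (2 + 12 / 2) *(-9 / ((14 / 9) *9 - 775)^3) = 1364755733985409 / 1277180712738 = 1068.57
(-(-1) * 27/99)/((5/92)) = 276/55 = 5.02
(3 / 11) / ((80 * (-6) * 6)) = -1 / 10560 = -0.00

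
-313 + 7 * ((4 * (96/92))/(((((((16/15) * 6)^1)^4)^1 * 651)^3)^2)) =-1083897742100965914849540387157536522223708350742467167/3462932083389667459583196125103950550425920113475584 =-313.00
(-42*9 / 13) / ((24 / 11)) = -13.33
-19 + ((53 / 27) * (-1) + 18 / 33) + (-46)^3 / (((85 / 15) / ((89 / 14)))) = -3860045348 / 35343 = -109216.69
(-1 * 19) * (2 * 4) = -152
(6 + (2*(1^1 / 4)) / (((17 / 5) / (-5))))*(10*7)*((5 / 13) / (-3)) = -31325 / 663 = -47.25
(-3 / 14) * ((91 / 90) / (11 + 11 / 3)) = -13 / 880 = -0.01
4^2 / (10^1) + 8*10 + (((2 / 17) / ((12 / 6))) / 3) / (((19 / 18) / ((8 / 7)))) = 922728 / 11305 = 81.62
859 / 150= 5.73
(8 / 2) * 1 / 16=1 / 4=0.25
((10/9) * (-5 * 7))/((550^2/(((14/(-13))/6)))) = 49/2123550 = 0.00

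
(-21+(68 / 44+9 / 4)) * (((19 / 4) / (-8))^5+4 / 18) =-33931747561 / 13287555072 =-2.55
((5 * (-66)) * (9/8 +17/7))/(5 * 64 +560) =-597/448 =-1.33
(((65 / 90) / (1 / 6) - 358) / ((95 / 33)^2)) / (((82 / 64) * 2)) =-16.65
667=667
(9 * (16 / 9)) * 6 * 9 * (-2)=-1728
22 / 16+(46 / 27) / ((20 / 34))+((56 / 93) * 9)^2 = 34915013 / 1037880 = 33.64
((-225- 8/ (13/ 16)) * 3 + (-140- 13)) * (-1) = 857.54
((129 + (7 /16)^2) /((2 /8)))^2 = 1093823329 /4096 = 267046.71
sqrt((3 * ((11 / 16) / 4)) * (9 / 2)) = 3 * sqrt(66) / 16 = 1.52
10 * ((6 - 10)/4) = -10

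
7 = 7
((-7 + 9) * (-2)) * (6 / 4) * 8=-48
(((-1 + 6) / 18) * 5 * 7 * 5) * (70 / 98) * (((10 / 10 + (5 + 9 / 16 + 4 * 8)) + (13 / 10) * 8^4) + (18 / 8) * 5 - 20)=53546125 / 288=185924.05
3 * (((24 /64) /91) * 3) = 27 /728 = 0.04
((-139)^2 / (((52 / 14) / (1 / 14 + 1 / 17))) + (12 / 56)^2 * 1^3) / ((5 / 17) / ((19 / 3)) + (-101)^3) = -139415293 / 211985451496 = -0.00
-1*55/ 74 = -55/ 74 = -0.74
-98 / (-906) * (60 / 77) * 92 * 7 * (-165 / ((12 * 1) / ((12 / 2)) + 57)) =-1352400 / 8909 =-151.80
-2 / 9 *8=-16 / 9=-1.78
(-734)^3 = -395446904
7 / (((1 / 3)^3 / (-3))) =-567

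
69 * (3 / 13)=207 / 13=15.92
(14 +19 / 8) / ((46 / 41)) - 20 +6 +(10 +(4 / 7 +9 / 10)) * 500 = 14776733 / 2576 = 5736.31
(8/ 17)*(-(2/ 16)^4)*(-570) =285/ 4352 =0.07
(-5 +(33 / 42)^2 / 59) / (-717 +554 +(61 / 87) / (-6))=15059439 / 492319954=0.03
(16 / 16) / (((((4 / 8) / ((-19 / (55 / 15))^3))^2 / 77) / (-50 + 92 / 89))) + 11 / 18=-75329814066346639 / 258003702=-291971834.06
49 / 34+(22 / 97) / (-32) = 37837 / 26384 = 1.43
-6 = -6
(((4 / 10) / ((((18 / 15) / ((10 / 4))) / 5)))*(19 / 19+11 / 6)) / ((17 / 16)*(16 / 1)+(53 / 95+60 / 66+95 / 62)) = 0.59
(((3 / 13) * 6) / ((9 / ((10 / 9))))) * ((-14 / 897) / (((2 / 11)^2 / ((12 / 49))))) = -4840 / 244881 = -0.02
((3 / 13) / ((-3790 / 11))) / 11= -3 / 49270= -0.00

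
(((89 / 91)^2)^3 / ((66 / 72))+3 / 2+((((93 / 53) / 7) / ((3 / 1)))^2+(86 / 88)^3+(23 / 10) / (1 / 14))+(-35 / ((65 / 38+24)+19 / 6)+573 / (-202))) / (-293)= -1781554869632177834582487053 / 16546911963255769469332678720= -0.11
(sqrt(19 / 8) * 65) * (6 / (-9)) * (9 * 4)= -390 * sqrt(38)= -2404.12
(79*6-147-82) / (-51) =-245 / 51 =-4.80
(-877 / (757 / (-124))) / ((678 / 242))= 13158508 / 256623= 51.28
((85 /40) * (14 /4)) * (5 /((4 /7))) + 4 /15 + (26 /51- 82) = -87831 /5440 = -16.15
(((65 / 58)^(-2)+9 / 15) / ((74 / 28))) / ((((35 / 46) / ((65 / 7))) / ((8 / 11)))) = 4341664 / 925925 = 4.69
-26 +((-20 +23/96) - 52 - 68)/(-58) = -131351/5568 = -23.59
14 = 14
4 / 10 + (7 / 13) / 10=59 / 130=0.45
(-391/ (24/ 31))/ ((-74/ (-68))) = -206057/ 444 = -464.09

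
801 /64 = 12.52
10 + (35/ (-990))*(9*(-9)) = 283/ 22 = 12.86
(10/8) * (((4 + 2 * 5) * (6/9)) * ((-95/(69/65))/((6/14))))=-1512875/621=-2436.19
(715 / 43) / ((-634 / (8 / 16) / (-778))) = 278135 / 27262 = 10.20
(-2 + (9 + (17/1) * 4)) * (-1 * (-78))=5850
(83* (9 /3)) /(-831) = -83 /277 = -0.30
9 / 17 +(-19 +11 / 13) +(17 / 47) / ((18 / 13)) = -3246329 / 186966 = -17.36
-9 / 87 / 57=-1 / 551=-0.00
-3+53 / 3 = 44 / 3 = 14.67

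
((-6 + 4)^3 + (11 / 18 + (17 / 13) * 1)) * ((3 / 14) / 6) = -1423 / 6552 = -0.22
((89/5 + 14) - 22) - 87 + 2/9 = -3464/45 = -76.98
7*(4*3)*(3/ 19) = 252/ 19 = 13.26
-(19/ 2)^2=-361/ 4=-90.25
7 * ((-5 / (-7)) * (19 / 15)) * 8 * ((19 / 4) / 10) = 361 / 15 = 24.07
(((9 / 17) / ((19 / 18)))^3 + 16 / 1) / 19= 543423800 / 640267073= 0.85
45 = 45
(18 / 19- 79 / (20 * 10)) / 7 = 2099 / 26600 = 0.08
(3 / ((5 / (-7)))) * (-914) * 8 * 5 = 153552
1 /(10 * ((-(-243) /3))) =1 /810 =0.00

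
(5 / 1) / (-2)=-5 / 2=-2.50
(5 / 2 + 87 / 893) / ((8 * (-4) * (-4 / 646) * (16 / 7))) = 552041 / 96256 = 5.74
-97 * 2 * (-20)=3880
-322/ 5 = -64.40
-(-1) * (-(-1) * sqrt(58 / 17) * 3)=3 * sqrt(986) / 17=5.54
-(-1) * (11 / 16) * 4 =11 / 4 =2.75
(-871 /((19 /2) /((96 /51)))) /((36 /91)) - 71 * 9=-3125749 /2907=-1075.25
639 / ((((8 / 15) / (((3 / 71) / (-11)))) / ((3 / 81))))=-0.17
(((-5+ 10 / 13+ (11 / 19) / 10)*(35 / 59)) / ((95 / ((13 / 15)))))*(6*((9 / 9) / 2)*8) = -288596 / 532475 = -0.54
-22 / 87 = -0.25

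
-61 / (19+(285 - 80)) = -61 / 224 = -0.27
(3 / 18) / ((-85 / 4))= -2 / 255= -0.01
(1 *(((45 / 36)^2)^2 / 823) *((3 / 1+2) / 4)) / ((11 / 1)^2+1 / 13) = 40625 / 1326491648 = 0.00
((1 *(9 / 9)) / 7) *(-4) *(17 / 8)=-17 / 14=-1.21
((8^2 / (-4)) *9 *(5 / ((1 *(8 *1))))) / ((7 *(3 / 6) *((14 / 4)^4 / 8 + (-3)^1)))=-23040 / 14119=-1.63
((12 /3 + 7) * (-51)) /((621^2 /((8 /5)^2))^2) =-765952 /30983121016875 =-0.00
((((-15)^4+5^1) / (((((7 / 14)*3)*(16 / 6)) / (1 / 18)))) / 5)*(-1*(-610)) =1544215 / 18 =85789.72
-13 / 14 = -0.93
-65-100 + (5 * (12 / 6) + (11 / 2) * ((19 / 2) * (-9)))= -2501 / 4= -625.25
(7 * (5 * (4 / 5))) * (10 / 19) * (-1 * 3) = -44.21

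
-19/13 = -1.46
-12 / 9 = -4 / 3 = -1.33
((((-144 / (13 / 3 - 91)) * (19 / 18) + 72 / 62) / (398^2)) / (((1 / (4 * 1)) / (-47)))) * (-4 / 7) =1104312 / 558572105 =0.00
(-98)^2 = 9604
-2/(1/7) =-14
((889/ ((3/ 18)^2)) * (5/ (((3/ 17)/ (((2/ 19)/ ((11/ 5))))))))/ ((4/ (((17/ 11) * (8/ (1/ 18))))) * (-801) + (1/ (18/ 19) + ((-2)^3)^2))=792784800/ 925661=856.45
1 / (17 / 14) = 14 / 17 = 0.82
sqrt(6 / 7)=sqrt(42) / 7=0.93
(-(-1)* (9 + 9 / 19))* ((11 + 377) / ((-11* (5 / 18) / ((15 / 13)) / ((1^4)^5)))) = -3771360 / 2717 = -1388.06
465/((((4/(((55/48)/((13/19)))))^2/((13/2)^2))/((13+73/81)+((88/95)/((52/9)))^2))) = 16134728390935/336420864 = 47959.95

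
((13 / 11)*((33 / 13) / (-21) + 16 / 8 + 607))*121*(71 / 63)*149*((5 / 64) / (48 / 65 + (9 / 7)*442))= 2007.38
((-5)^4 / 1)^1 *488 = 305000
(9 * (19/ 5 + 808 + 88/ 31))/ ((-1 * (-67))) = 1136421/ 10385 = 109.43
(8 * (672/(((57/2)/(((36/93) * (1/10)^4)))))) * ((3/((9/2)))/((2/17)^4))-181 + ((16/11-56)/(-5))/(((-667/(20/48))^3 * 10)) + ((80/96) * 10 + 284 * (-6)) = -320327657745509289641/173032622934930000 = -1851.26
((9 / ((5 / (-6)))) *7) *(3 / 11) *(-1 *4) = 82.47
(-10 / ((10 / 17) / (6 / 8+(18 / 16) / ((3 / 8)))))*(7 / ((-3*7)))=21.25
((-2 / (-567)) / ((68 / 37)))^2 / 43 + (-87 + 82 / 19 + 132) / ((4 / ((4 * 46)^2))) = 126738234512948827 / 303630929028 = 417408.84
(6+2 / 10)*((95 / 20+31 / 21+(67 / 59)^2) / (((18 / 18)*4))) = 68126809 / 5848080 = 11.65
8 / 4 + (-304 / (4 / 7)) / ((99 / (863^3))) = -341935364006 / 99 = -3453892565.72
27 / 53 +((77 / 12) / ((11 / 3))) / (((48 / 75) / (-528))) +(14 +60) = -290279 / 212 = -1369.24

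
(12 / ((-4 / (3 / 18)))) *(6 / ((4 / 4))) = -3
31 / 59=0.53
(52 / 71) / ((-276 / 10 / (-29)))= 3770 / 4899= 0.77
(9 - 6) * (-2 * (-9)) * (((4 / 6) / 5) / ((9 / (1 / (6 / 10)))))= 4 / 3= 1.33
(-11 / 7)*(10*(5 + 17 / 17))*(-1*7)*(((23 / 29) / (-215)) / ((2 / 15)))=-22770 / 1247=-18.26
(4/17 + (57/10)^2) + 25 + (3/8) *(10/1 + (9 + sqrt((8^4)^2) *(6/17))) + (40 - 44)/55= 22697881/37400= 606.90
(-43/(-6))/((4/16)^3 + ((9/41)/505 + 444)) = 28490080/1765123683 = 0.02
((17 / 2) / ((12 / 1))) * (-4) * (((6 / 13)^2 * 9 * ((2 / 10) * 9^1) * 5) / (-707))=8262 / 119483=0.07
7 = 7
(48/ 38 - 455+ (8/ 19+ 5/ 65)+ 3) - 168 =-152705/ 247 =-618.24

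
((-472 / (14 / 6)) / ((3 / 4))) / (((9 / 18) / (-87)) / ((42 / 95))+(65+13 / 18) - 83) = 1971072 / 126361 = 15.60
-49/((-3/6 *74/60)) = 2940/37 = 79.46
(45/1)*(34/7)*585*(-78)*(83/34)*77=-1874708550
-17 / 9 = -1.89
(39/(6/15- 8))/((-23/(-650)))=-63375/437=-145.02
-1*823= -823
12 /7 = 1.71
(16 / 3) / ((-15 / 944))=-15104 / 45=-335.64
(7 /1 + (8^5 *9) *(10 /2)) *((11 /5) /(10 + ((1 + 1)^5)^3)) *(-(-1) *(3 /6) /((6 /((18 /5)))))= 16220237 /546300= 29.69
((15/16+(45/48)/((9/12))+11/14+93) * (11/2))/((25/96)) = 354717/175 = 2026.95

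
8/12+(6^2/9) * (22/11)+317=977/3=325.67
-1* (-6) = 6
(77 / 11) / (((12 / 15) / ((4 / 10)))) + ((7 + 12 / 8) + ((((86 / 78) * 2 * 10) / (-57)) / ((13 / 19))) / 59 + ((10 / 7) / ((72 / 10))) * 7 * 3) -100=-15047959 / 179478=-83.84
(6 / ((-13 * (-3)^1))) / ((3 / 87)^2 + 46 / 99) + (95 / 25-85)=-40774928 / 504205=-80.87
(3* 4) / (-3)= -4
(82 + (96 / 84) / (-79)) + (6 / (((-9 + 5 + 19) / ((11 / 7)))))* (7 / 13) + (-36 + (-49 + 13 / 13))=-60244 / 35945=-1.68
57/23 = 2.48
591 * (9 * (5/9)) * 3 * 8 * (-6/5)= -85104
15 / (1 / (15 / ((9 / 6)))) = 150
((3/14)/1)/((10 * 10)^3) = 0.00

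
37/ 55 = 0.67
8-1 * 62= -54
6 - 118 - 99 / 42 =-1601 / 14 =-114.36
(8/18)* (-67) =-268/9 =-29.78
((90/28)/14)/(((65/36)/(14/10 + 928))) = 376407/3185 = 118.18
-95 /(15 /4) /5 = -76 /15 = -5.07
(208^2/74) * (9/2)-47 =95605/37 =2583.92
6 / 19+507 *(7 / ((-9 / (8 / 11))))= -179618 / 627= -286.47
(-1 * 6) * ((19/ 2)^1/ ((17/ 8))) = -456/ 17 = -26.82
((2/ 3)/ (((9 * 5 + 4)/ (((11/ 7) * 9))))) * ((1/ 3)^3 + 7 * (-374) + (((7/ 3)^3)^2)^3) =808279.13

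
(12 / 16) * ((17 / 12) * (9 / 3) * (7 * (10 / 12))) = 18.59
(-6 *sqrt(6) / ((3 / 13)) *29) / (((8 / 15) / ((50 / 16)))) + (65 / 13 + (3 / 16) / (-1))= 77 / 16 - 141375 *sqrt(6) / 32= -10816.96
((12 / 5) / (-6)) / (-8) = 0.05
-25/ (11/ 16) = -400/ 11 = -36.36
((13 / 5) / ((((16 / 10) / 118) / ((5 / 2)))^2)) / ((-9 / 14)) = -39596375 / 288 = -137487.41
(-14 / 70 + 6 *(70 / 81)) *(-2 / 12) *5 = -673 / 162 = -4.15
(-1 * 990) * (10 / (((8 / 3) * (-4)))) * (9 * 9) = 601425 / 8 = 75178.12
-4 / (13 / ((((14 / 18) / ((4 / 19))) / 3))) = -133 / 351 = -0.38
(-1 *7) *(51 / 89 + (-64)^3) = 1835003.99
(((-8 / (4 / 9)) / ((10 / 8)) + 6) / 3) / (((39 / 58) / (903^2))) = -220704036 / 65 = -3395446.71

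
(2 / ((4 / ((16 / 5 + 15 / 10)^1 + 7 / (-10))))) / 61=2 / 61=0.03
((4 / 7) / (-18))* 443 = -886 / 63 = -14.06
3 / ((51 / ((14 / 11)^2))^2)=38416 / 12693747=0.00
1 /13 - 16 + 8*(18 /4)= 20.08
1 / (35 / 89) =89 / 35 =2.54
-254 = -254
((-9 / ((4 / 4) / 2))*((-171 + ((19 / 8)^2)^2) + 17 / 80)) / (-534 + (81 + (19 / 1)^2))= -25615107 / 942080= -27.19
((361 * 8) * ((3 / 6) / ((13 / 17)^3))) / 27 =7094372 / 59319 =119.60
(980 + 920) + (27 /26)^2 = 1285129 /676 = 1901.08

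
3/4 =0.75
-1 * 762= -762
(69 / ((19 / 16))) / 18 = 184 / 57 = 3.23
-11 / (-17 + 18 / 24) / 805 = 44 / 52325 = 0.00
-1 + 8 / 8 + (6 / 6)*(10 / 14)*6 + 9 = 93 / 7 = 13.29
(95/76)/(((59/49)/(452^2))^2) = 125272548403520/3481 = 35987517495.98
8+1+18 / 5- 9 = 3.60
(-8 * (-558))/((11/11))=4464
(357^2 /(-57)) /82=-27.27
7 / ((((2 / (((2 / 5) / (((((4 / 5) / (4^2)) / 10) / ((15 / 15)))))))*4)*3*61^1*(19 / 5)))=350 / 3477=0.10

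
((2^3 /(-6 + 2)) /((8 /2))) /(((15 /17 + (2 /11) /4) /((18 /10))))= -1683 /1735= -0.97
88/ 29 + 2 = 146/ 29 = 5.03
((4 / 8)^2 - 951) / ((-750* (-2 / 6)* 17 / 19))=-72257 / 17000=-4.25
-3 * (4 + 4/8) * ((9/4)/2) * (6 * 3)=-2187/8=-273.38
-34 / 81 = -0.42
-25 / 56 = -0.45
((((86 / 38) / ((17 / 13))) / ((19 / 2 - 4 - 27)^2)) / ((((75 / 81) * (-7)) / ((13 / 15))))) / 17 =-6084 / 206598875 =-0.00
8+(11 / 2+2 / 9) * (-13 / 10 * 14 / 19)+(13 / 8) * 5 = 72803 / 6840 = 10.64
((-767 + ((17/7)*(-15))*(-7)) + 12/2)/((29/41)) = -20746/29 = -715.38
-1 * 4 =-4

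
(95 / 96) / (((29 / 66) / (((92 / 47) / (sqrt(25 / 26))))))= 4807*sqrt(26) / 5452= 4.50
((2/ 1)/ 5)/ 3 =2/ 15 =0.13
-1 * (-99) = 99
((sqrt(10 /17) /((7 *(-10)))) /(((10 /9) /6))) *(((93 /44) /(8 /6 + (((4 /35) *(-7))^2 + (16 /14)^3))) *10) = -1845585 *sqrt(170) /66694672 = -0.36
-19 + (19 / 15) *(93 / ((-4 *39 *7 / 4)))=-26524 / 1365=-19.43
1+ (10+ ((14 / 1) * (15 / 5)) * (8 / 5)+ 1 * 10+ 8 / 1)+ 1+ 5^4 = 3611 / 5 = 722.20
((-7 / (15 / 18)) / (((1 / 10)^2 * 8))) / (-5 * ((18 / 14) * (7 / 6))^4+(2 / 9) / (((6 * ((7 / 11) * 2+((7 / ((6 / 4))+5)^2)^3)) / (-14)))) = 3664117372720 / 883314031671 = 4.15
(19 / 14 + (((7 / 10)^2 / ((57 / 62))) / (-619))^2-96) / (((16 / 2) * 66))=-2061849193754723 / 11502784422360000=-0.18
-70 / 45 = -1.56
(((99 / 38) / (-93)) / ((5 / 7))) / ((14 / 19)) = -0.05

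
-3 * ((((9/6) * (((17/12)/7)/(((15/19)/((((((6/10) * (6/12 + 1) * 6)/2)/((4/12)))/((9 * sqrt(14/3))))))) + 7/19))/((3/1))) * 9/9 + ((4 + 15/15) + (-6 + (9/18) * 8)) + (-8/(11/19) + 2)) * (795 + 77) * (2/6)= 1573524/209 - 35207 * sqrt(42)/4900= 7482.26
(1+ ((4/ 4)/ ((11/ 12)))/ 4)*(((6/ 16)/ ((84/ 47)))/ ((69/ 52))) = 611/ 3036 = 0.20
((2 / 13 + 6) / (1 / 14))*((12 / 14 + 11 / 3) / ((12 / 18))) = 7600 / 13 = 584.62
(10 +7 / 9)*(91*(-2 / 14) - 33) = -4462 / 9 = -495.78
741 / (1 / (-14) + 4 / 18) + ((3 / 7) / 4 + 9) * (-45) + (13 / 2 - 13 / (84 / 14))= 378715 / 84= 4508.51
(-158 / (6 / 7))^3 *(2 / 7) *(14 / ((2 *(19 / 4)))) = -1352899016 / 513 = -2637230.05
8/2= 4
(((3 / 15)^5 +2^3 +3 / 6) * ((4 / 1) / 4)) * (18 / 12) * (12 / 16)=478143 / 50000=9.56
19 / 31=0.61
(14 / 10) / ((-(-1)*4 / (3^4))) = 567 / 20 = 28.35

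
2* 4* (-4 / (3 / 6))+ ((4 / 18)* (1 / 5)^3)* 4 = -71992 / 1125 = -63.99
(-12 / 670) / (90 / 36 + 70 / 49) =-84 / 18425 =-0.00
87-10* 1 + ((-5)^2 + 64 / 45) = 4654 / 45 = 103.42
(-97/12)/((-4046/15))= 485/16184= 0.03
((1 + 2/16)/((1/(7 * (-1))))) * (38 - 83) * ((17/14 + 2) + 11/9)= 1572.19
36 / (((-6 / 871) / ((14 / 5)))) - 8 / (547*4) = -40020718 / 2735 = -14632.80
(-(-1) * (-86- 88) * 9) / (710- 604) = -783 / 53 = -14.77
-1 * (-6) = 6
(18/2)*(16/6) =24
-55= -55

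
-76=-76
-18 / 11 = -1.64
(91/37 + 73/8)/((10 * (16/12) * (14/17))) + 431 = 71617439/165760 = 432.06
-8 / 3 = -2.67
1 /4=0.25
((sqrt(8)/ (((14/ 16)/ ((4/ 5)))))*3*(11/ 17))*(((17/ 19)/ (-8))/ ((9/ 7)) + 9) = 1072984*sqrt(2)/ 33915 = 44.74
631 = 631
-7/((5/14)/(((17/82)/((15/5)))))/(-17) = 49/615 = 0.08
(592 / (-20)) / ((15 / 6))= -296 / 25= -11.84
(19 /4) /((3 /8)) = 38 /3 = 12.67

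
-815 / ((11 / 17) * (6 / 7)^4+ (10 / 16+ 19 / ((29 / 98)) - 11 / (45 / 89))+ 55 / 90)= -18.51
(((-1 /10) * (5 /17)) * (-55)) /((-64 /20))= -275 /544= -0.51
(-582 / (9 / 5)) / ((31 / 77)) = -74690 / 93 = -803.12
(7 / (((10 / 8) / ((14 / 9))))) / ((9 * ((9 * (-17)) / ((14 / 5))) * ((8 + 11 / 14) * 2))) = -38416 / 38108475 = -0.00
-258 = -258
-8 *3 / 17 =-24 / 17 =-1.41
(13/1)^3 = 2197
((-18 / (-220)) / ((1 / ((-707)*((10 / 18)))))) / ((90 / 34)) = -12019 / 990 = -12.14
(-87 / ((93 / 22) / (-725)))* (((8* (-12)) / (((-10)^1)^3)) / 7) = 222024 / 1085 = 204.63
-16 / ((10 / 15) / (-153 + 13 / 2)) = 3516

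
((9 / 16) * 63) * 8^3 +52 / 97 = 1760020 / 97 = 18144.54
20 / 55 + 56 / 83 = 1.04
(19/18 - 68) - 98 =-2969/18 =-164.94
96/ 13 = 7.38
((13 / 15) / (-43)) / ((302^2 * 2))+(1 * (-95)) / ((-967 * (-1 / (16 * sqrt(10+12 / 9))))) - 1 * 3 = -1520 * sqrt(102) / 2901 - 352959493 / 117653160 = -8.29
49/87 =0.56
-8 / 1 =-8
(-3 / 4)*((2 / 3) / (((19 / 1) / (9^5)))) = -59049 / 38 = -1553.92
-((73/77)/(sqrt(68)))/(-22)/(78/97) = 7081 * sqrt(17)/4492488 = 0.01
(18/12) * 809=1213.50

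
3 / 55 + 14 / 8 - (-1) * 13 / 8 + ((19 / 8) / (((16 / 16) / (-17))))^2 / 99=630293 / 31680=19.90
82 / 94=0.87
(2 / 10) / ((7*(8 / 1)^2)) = 1 / 2240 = 0.00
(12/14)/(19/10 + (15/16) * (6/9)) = 0.34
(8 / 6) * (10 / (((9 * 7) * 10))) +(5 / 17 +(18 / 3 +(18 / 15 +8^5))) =526538653 / 16065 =32775.52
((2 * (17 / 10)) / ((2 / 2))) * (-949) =-16133 / 5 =-3226.60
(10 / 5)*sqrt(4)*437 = 1748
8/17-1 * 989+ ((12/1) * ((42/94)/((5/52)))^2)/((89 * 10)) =-412863344297/417777125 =-988.24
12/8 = 1.50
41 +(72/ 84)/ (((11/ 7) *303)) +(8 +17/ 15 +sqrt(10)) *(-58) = -8144711/ 16665-58 *sqrt(10) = -672.14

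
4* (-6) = -24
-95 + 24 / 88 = -1042 / 11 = -94.73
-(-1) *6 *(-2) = -12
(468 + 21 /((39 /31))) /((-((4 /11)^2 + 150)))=-3.23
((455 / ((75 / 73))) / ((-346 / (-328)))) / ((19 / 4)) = 4357808 / 49305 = 88.38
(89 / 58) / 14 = 89 / 812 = 0.11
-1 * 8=-8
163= 163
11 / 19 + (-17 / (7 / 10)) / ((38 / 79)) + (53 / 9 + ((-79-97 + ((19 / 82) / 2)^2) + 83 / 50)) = -175739750827 / 804862800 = -218.35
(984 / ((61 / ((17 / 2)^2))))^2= 5054356836 / 3721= 1358332.93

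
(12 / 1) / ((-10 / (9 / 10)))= -27 / 25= -1.08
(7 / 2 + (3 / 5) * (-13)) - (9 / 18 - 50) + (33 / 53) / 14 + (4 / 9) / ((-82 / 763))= 56277773 / 1368990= 41.11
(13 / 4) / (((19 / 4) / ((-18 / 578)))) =-117 / 5491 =-0.02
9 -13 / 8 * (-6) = 75 / 4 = 18.75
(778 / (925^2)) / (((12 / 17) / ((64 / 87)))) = 211616 / 223318125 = 0.00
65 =65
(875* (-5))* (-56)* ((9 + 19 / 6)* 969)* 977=2821993667500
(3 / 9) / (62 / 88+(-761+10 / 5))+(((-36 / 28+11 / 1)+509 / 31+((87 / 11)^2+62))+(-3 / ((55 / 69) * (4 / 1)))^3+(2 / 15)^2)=20797495970085313 / 138768665112000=149.87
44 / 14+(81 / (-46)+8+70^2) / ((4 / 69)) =4739603 / 56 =84635.77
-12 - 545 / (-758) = -8551 / 758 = -11.28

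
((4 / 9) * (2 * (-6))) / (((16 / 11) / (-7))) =77 / 3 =25.67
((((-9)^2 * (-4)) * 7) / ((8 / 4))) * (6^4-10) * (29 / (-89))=42291396 / 89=475184.22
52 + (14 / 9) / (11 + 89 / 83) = 235049 / 4509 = 52.13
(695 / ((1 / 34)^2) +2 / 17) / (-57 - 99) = -2276357 / 442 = -5150.13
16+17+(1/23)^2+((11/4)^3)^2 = 465.51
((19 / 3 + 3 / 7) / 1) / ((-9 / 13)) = -1846 / 189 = -9.77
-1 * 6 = -6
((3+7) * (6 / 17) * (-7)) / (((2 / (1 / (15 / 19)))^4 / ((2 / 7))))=-1.14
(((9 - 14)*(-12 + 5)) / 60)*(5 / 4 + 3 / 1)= 119 / 48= 2.48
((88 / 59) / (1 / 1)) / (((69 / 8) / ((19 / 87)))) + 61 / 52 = 22300349 / 18417204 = 1.21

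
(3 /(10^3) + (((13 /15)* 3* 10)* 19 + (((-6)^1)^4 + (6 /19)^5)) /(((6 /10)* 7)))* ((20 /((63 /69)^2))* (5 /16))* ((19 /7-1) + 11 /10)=329927652708215783 /36689844542400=8992.34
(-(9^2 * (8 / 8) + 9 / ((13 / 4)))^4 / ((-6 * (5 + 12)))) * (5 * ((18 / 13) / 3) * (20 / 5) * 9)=253153551283380 / 6311981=40106830.37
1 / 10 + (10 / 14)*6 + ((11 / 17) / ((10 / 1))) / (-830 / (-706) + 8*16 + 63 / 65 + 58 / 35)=4419814463 / 1007662488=4.39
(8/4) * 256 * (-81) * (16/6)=-110592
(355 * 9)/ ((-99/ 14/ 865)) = -4299050/ 11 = -390822.73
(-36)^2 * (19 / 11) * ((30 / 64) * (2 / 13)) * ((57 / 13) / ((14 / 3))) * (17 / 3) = 22369365 / 26026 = 859.50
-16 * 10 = -160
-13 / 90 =-0.14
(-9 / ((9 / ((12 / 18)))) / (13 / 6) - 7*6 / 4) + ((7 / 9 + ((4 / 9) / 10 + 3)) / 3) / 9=-336943 / 31590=-10.67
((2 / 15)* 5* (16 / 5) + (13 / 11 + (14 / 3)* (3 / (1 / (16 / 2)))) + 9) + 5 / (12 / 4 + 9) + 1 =27661 / 220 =125.73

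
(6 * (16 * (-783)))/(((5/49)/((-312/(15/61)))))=23366423808/25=934656952.32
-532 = -532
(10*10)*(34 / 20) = 170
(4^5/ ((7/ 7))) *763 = 781312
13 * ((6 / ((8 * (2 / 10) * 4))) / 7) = 1.74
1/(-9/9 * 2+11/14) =-14/17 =-0.82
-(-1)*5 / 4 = 5 / 4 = 1.25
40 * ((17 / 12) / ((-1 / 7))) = -1190 / 3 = -396.67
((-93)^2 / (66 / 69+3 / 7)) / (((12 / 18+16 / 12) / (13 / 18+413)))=1291712.21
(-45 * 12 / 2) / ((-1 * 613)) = 270 / 613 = 0.44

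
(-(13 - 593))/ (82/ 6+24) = 1740/ 113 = 15.40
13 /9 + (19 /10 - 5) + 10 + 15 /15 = 841 /90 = 9.34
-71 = -71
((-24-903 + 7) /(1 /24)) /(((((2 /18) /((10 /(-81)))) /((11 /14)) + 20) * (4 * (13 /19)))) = -5768400 /13481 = -427.89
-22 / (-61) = 22 / 61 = 0.36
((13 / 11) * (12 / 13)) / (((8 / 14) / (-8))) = -168 / 11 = -15.27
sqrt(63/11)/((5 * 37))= 3 * sqrt(77)/2035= 0.01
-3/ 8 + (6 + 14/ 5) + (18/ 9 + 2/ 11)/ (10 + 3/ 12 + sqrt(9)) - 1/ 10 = 197979/ 23320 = 8.49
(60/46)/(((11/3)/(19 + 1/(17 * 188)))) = 6.76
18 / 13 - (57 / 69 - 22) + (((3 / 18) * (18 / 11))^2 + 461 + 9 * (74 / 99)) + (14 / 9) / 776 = 61950920825 / 126337068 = 490.36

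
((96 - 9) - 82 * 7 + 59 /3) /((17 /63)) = -29442 /17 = -1731.88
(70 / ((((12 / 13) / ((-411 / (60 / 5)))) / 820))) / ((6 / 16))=-51114700 / 9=-5679411.11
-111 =-111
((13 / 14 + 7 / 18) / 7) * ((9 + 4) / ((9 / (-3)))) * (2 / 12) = -1079 / 7938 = -0.14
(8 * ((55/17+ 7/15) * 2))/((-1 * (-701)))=15104/178755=0.08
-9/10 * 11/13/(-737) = 9/8710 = 0.00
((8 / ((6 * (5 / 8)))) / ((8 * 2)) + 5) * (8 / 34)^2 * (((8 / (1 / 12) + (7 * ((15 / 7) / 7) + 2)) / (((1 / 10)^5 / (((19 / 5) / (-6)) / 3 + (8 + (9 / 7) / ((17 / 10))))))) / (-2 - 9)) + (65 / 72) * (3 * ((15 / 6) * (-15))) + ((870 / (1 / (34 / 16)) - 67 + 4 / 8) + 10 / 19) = -623623503963427 / 282281328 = -2209226.90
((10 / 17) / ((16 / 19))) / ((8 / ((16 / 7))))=95 / 476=0.20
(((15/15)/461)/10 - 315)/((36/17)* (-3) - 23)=24686533/2300390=10.73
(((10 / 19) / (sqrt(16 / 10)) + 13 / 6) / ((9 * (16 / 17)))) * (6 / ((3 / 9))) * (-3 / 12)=-1.37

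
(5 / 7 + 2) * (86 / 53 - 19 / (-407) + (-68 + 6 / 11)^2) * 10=205209899570 / 1660967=123548.45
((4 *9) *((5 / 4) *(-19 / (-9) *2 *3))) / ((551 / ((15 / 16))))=225 / 232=0.97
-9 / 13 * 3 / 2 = -27 / 26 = -1.04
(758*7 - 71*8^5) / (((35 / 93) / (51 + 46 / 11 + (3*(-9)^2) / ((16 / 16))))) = -141613111776 / 77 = -1839131321.77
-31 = -31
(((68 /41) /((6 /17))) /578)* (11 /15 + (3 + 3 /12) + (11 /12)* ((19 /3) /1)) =881 /11070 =0.08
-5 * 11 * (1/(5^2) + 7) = -1936/5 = -387.20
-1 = -1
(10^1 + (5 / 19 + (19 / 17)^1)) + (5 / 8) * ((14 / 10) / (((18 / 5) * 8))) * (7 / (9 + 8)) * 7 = 4267337 / 372096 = 11.47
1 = 1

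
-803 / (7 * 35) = -803 / 245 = -3.28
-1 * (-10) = 10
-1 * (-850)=850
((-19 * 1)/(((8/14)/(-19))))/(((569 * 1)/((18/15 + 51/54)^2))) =94128223/18435600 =5.11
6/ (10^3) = 0.01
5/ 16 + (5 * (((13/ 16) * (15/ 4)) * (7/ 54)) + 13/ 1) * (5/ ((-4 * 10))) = -14371/ 9216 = -1.56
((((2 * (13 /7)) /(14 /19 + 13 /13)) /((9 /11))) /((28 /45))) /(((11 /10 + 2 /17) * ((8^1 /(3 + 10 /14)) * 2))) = 1364675 /1704024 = 0.80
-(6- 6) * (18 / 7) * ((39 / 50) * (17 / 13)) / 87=0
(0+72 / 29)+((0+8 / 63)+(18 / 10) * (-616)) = -10105048 / 9135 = -1106.19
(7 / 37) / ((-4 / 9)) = -63 / 148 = -0.43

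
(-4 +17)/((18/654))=1417/3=472.33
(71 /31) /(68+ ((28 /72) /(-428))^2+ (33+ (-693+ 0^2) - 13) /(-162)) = 1404654912 /44252247877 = 0.03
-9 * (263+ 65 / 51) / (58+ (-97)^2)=-40434 / 160939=-0.25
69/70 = 0.99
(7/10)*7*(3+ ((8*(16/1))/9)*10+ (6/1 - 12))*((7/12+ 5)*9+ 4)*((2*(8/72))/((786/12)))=13323149/106110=125.56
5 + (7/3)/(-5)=68/15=4.53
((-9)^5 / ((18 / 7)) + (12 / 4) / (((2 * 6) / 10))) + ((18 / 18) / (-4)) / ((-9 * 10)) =-8265959 / 360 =-22961.00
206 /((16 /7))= 721 /8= 90.12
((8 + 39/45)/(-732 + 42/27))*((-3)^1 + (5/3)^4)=-1337/23355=-0.06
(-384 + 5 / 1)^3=-54439939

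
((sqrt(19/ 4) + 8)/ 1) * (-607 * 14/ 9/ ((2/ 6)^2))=-67984 - 4249 * sqrt(19)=-86504.96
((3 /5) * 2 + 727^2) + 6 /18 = 7927958 /15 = 528530.53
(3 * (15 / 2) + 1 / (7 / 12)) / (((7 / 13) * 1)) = 4407 / 98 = 44.97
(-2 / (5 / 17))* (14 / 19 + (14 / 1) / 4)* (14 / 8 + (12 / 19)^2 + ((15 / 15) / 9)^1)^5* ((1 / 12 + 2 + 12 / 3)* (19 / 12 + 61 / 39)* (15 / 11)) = -2144237149724665699684928994641 / 48348097490208695428694016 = -44349.98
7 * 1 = 7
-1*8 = -8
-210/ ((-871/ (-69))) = -14490/ 871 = -16.64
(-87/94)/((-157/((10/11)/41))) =435/3327929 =0.00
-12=-12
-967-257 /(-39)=-37456 /39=-960.41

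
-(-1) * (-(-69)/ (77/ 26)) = 1794/ 77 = 23.30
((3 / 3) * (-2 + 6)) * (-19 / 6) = -38 / 3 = -12.67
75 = 75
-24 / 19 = -1.26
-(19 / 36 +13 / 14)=-367 / 252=-1.46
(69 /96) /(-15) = -23 /480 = -0.05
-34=-34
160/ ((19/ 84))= 13440/ 19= 707.37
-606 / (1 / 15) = -9090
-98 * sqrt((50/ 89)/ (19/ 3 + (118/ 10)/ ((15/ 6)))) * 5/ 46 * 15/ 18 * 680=-10412500 * sqrt(442686)/ 5090889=-1360.85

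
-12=-12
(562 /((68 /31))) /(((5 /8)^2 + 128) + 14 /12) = 836256 /422875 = 1.98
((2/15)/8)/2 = 1/120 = 0.01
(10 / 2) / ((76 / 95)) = 25 / 4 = 6.25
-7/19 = -0.37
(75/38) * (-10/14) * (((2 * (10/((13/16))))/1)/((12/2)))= -10000/1729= -5.78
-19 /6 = -3.17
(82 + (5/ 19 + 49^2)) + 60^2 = 115582/ 19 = 6083.26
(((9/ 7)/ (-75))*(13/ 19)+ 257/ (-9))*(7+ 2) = -854876/ 3325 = -257.11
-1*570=-570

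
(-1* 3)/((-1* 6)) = 0.50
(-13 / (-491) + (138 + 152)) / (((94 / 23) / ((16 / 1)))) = 26202152 / 23077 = 1135.42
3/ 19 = 0.16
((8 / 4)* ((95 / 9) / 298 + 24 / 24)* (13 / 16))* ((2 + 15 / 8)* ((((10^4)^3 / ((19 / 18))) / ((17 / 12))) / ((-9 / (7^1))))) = -489619812500000000 / 144381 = -3391165129068.23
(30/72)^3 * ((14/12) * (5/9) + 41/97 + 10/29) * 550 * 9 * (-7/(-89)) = 51744240625/1297850688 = 39.87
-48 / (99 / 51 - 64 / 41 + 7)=-4182 / 643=-6.50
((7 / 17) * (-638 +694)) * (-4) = -1568 / 17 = -92.24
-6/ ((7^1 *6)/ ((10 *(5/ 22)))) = -25/ 77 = -0.32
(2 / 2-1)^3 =0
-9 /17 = -0.53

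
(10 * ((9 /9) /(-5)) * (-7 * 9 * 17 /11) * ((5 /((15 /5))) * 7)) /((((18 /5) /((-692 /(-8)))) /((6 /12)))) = 3602725 /132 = 27293.37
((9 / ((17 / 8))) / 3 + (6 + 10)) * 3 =888 / 17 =52.24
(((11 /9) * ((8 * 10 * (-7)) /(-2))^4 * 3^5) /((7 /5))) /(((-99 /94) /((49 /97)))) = -625428321649.48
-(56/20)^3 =-2744/125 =-21.95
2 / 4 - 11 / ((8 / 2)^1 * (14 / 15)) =-137 / 56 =-2.45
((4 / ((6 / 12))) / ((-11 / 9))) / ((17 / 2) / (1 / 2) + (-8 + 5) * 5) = -36 / 11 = -3.27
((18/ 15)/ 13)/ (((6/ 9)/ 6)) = 54/ 65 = 0.83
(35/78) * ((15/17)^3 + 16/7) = 511165/383214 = 1.33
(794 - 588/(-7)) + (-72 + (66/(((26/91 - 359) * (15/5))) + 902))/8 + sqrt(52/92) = sqrt(299)/23 + 2465155/2511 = 982.49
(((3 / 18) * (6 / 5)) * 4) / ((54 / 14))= 28 / 135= 0.21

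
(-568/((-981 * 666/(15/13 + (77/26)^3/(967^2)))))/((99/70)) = 47125692710705/66440277940084191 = 0.00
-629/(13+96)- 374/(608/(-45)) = 726019/33136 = 21.91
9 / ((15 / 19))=11.40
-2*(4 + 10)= -28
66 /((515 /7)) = 462 /515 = 0.90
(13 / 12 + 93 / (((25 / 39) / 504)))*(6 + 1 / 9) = 241300631 / 540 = 446853.02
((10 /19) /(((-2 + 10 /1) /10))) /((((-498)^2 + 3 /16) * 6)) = 100 /226179819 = 0.00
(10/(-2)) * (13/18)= -3.61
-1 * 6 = -6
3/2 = 1.50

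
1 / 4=0.25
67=67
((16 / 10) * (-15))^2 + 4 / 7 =4036 / 7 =576.57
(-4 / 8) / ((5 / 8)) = -4 / 5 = -0.80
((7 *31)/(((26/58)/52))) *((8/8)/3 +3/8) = 106981/6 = 17830.17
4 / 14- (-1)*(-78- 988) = -7460 / 7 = -1065.71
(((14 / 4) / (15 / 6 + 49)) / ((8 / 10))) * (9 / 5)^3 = 5103 / 10300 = 0.50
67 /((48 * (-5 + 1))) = -67 /192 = -0.35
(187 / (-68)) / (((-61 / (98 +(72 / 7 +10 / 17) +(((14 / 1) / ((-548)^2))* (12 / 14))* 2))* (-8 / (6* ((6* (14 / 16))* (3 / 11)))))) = -13131252495 / 2491321984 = -5.27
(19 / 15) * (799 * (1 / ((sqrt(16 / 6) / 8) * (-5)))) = -30362 * sqrt(6) / 75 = -991.62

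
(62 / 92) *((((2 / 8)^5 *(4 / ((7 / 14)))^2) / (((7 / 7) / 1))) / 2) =31 / 1472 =0.02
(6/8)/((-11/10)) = -15/22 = -0.68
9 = 9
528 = 528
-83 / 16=-5.19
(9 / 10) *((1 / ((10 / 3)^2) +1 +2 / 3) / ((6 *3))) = 0.09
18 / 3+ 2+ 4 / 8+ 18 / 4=13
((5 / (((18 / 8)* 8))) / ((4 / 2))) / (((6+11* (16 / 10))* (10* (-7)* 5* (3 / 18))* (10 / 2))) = -1 / 49560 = -0.00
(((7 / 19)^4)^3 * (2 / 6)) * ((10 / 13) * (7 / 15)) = 193778020814 / 258957845530740837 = 0.00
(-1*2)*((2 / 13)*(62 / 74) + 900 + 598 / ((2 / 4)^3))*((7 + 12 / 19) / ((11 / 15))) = -11893187100 / 100529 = -118306.03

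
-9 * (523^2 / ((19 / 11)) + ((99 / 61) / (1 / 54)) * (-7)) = -1645442469 / 1159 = -1419708.77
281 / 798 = 0.35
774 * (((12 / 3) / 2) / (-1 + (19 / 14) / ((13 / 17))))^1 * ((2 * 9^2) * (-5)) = -76068720 / 47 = -1618483.40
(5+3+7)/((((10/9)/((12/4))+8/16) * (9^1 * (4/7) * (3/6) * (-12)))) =-105/188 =-0.56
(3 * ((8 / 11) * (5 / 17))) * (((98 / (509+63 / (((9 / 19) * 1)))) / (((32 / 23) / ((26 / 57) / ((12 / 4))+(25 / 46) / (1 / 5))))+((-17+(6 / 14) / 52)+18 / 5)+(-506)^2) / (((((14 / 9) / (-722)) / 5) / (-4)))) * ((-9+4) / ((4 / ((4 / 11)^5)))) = -12121230.28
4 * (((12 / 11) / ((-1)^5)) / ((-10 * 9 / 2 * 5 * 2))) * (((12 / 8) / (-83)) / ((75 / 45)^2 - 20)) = 36 / 3537875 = 0.00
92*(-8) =-736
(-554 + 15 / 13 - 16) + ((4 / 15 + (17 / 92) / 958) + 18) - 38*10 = -15993419653 / 17186520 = -930.58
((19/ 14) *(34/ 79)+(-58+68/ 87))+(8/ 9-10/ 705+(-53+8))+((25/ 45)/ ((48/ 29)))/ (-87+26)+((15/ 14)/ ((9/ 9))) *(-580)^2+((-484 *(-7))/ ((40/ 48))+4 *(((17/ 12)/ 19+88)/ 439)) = 301852071624858185629/ 828366818988240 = 364394.21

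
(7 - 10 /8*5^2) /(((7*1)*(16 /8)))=-97 /56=-1.73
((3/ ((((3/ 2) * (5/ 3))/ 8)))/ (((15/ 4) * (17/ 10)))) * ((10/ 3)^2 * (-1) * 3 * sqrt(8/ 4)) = -70.99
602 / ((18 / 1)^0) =602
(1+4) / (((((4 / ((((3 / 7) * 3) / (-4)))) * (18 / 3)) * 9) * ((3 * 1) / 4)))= -5 / 504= -0.01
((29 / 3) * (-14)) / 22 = -203 / 33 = -6.15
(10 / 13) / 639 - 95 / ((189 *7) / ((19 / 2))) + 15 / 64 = -0.45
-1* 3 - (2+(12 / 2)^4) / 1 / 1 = -1301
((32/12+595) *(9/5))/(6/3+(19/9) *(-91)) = -48411/8555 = -5.66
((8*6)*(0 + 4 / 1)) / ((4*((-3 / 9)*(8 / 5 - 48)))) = 90 / 29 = 3.10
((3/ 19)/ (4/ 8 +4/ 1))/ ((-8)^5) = -1/ 933888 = -0.00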